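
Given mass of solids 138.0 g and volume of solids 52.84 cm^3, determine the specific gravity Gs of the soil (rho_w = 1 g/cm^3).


Using Gs = m_s / (V_s * rho_w)
Since rho_w = 1 g/cm^3:
Gs = 138.0 / 52.84
Gs = 2.612


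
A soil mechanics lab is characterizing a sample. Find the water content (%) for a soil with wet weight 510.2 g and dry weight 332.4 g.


Using w = (m_wet - m_dry) / m_dry * 100
m_wet - m_dry = 510.2 - 332.4 = 177.8 g
w = 177.8 / 332.4 * 100
w = 53.49 %


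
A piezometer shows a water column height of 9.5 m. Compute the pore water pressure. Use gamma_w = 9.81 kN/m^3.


Result: 93.2 kPa

Derivation:
Using u = gamma_w * h_w
u = 9.81 * 9.5
u = 93.2 kPa


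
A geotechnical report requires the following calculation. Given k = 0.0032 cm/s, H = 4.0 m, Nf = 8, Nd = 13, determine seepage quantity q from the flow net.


Convert k to m/s for unit consistency with H:
k = 0.0032 cm/s = 0.0032 / 100 m/s = 3.2e-05 m/s
Using q = k * H * Nf / Nd
Nf / Nd = 8 / 13 = 0.6154
q = 3.2e-05 * 4.0 * 0.6154
q = 7.877e-05 m^3/s per m


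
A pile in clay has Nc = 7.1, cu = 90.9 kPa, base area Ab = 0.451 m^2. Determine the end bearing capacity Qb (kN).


Using Qb = Nc * cu * Ab
Qb = 7.1 * 90.9 * 0.451
Qb = 291.07 kN


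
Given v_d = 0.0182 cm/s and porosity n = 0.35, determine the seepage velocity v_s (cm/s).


Using v_s = v_d / n
v_s = 0.0182 / 0.35
v_s = 0.052 cm/s


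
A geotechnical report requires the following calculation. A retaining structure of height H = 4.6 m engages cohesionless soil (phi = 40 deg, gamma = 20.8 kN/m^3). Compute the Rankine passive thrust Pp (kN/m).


Compute passive earth pressure coefficient:
Kp = tan^2(45 + phi/2) = tan^2(65.0) = 4.59891
Compute passive force:
Pp = 0.5 * Kp * gamma * H^2
Pp = 0.5 * 4.59891 * 20.8 * 4.6^2
Pp = 1012.05 kN/m


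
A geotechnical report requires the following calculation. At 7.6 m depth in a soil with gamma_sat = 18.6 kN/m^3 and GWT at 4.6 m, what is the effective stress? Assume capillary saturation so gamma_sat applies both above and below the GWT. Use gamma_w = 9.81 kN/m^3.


Total stress = gamma_sat * depth
sigma = 18.6 * 7.6 = 141.36 kPa
Pore water pressure u = gamma_w * (depth - d_wt)
u = 9.81 * (7.6 - 4.6) = 29.43 kPa
Effective stress = sigma - u
sigma' = 141.36 - 29.43 = 111.93 kPa


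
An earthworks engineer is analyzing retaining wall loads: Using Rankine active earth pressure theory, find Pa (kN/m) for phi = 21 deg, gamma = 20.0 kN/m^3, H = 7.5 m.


Result: 265.7 kN/m

Derivation:
Compute active earth pressure coefficient:
Ka = tan^2(45 - phi/2) = tan^2(34.5) = 0.472355
Compute active force:
Pa = 0.5 * Ka * gamma * H^2
Pa = 0.5 * 0.472355 * 20.0 * 7.5^2
Pa = 265.7 kN/m


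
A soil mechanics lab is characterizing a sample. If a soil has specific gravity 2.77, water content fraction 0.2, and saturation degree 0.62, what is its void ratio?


Using the relation e = Gs * w / S
e = 2.77 * 0.2 / 0.62
e = 0.8935


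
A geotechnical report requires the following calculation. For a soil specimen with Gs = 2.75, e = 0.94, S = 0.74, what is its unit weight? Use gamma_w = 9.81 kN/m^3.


Using gamma = gamma_w * (Gs + S*e) / (1 + e)
Numerator: Gs + S*e = 2.75 + 0.74*0.94 = 3.4456
Denominator: 1 + e = 1 + 0.94 = 1.94
gamma = 9.81 * 3.4456 / 1.94
gamma = 17.423 kN/m^3


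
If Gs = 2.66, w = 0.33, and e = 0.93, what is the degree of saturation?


Using S = Gs * w / e
S = 2.66 * 0.33 / 0.93
S = 0.9439


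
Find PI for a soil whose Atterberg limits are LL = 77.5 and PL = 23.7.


Using PI = LL - PL
PI = 77.5 - 23.7
PI = 53.8


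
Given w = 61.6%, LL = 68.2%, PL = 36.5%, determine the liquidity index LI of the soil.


First compute the plasticity index:
PI = LL - PL = 68.2 - 36.5 = 31.7
Then compute the liquidity index:
LI = (w - PL) / PI
LI = (61.6 - 36.5) / 31.7
LI = 0.792


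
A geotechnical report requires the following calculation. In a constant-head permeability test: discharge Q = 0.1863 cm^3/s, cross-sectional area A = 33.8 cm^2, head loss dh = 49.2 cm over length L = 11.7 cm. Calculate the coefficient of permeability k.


Compute hydraulic gradient:
i = dh / L = 49.2 / 11.7 = 4.20513
Then apply Darcy's law:
k = Q / (A * i)
k = 0.1863 / (33.8 * 4.20513)
k = 0.1863 / 142.133
k = 0.001311 cm/s


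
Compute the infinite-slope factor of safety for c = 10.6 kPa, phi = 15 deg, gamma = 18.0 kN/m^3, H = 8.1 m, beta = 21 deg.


Using Fs = c / (gamma*H*sin(beta)*cos(beta)) + tan(phi)/tan(beta)
Cohesion contribution = 10.6 / (18.0*8.1*sin(21)*cos(21))
Cohesion contribution = 0.217304
Friction contribution = tan(15)/tan(21) = 0.698032
Fs = 0.217304 + 0.698032
Fs = 0.915


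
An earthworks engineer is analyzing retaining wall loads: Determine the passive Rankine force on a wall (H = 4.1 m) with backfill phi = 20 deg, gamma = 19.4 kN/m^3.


Result: 332.57 kN/m

Derivation:
Compute passive earth pressure coefficient:
Kp = tan^2(45 + phi/2) = tan^2(55.0) = 2.039607
Compute passive force:
Pp = 0.5 * Kp * gamma * H^2
Pp = 0.5 * 2.039607 * 19.4 * 4.1^2
Pp = 332.57 kN/m


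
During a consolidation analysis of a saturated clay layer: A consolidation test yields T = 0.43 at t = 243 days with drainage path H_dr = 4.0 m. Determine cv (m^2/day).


Using cv = T * H_dr^2 / t
H_dr^2 = 4.0^2 = 16.0
cv = 0.43 * 16.0 / 243
cv = 0.02831 m^2/day


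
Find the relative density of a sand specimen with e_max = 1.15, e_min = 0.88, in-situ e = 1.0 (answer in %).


Using Dr = (e_max - e) / (e_max - e_min) * 100
e_max - e = 1.15 - 1.0 = 0.15
e_max - e_min = 1.15 - 0.88 = 0.27
Dr = 0.15 / 0.27 * 100
Dr = 55.56 %


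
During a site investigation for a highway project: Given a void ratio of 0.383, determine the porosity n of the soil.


Result: 0.2769

Derivation:
Using the relation n = e / (1 + e)
n = 0.383 / (1 + 0.383)
n = 0.383 / 1.383
n = 0.2769


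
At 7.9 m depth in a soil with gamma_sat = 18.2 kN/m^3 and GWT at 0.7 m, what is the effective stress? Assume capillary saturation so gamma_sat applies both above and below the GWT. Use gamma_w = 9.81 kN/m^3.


Total stress = gamma_sat * depth
sigma = 18.2 * 7.9 = 143.78 kPa
Pore water pressure u = gamma_w * (depth - d_wt)
u = 9.81 * (7.9 - 0.7) = 70.632 kPa
Effective stress = sigma - u
sigma' = 143.78 - 70.632 = 73.15 kPa


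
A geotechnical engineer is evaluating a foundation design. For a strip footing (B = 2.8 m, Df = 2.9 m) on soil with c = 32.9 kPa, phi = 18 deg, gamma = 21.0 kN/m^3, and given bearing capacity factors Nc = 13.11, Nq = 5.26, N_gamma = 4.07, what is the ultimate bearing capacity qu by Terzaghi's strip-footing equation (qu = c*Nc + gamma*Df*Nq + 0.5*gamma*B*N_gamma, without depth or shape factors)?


Compute qu = c*Nc + gamma*Df*Nq + 0.5*gamma*B*N_gamma
Term 1: 32.9 * 13.11 = 431.319
Term 2: 21.0 * 2.9 * 5.26 = 320.334
Term 3: 0.5 * 21.0 * 2.8 * 4.07 = 119.658
qu = 431.319 + 320.334 + 119.658
qu = 871.31 kPa


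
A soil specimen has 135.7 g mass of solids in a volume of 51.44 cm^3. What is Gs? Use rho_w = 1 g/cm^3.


Result: 2.638

Derivation:
Using Gs = m_s / (V_s * rho_w)
Since rho_w = 1 g/cm^3:
Gs = 135.7 / 51.44
Gs = 2.638


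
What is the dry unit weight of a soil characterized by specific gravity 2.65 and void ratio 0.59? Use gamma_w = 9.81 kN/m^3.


Result: 16.35 kN/m^3

Derivation:
Using gamma_d = Gs * gamma_w / (1 + e)
gamma_d = 2.65 * 9.81 / (1 + 0.59)
gamma_d = 2.65 * 9.81 / 1.59
gamma_d = 16.35 kN/m^3


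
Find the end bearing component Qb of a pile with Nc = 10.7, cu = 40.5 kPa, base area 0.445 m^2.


Using Qb = Nc * cu * Ab
Qb = 10.7 * 40.5 * 0.445
Qb = 192.84 kN


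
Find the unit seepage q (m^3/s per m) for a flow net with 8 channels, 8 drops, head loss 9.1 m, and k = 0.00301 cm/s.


Convert k to m/s for unit consistency with H:
k = 0.00301 cm/s = 0.00301 / 100 m/s = 3.01e-05 m/s
Using q = k * H * Nf / Nd
Nf / Nd = 8 / 8 = 1.0
q = 3.01e-05 * 9.1 * 1.0
q = 0.0002739 m^3/s per m


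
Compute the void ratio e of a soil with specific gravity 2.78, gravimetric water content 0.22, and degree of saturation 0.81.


Result: 0.7551

Derivation:
Using the relation e = Gs * w / S
e = 2.78 * 0.22 / 0.81
e = 0.7551


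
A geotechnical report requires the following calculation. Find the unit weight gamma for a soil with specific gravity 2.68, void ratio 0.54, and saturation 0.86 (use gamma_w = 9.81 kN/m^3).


Using gamma = gamma_w * (Gs + S*e) / (1 + e)
Numerator: Gs + S*e = 2.68 + 0.86*0.54 = 3.1444
Denominator: 1 + e = 1 + 0.54 = 1.54
gamma = 9.81 * 3.1444 / 1.54
gamma = 20.03 kN/m^3


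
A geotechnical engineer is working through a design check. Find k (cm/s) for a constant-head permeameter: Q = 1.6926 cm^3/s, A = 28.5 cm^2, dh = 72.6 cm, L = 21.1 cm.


Compute hydraulic gradient:
i = dh / L = 72.6 / 21.1 = 3.44076
Then apply Darcy's law:
k = Q / (A * i)
k = 1.6926 / (28.5 * 3.44076)
k = 1.6926 / 98.0616
k = 0.017261 cm/s


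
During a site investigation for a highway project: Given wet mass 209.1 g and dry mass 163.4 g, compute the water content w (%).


Result: 27.97 %

Derivation:
Using w = (m_wet - m_dry) / m_dry * 100
m_wet - m_dry = 209.1 - 163.4 = 45.7 g
w = 45.7 / 163.4 * 100
w = 27.97 %


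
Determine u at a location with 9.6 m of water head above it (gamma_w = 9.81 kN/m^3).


Using u = gamma_w * h_w
u = 9.81 * 9.6
u = 94.18 kPa


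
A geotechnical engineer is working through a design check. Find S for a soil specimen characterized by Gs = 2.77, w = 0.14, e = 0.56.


Using S = Gs * w / e
S = 2.77 * 0.14 / 0.56
S = 0.6925


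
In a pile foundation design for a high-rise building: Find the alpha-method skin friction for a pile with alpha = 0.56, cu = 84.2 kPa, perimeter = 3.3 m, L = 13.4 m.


Result: 2085.06 kN

Derivation:
Using Qs = alpha * cu * perimeter * L
Qs = 0.56 * 84.2 * 3.3 * 13.4
Qs = 2085.06 kN


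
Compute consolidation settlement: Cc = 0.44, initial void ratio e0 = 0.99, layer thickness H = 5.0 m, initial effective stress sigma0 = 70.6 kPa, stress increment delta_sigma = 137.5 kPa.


Using Sc = Cc * H / (1 + e0) * log10((sigma0 + delta_sigma) / sigma0)
Stress ratio = (70.6 + 137.5) / 70.6 = 2.94759
log10(2.94759) = 0.469467
Cc * H / (1 + e0) = 0.44 * 5.0 / (1 + 0.99) = 1.10553
Sc = 1.10553 * 0.469467
Sc = 0.519 m


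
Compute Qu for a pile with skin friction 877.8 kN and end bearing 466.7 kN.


Using Qu = Qf + Qb
Qu = 877.8 + 466.7
Qu = 1344.5 kN


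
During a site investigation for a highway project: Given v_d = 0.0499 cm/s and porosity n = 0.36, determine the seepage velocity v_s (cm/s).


Result: 0.13861 cm/s

Derivation:
Using v_s = v_d / n
v_s = 0.0499 / 0.36
v_s = 0.13861 cm/s


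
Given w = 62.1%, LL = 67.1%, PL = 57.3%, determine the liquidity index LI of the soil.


Result: 0.49

Derivation:
First compute the plasticity index:
PI = LL - PL = 67.1 - 57.3 = 9.8
Then compute the liquidity index:
LI = (w - PL) / PI
LI = (62.1 - 57.3) / 9.8
LI = 0.49


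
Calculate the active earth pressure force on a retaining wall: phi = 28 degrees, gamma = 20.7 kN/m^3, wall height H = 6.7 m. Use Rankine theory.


Compute active earth pressure coefficient:
Ka = tan^2(45 - phi/2) = tan^2(31.0) = 0.361033
Compute active force:
Pa = 0.5 * Ka * gamma * H^2
Pa = 0.5 * 0.361033 * 20.7 * 6.7^2
Pa = 167.74 kN/m


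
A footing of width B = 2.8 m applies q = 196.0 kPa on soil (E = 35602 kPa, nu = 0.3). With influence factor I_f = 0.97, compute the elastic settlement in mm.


Using Se = q * B * (1 - nu^2) * I_f / E
1 - nu^2 = 1 - 0.3^2 = 0.91
Se = 196.0 * 2.8 * 0.91 * 0.97 / 35602
Se = 0.013607 m
Convert to mm: Se = 0.013607 * 1000 = 13.607 mm


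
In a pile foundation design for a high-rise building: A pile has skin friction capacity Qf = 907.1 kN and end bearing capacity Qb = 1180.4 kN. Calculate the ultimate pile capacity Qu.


Using Qu = Qf + Qb
Qu = 907.1 + 1180.4
Qu = 2087.5 kN


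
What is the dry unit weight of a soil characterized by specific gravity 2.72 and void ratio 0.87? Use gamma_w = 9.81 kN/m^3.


Result: 14.269 kN/m^3

Derivation:
Using gamma_d = Gs * gamma_w / (1 + e)
gamma_d = 2.72 * 9.81 / (1 + 0.87)
gamma_d = 2.72 * 9.81 / 1.87
gamma_d = 14.269 kN/m^3


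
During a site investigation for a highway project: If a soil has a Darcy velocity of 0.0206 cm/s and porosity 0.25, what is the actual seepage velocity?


Using v_s = v_d / n
v_s = 0.0206 / 0.25
v_s = 0.0824 cm/s


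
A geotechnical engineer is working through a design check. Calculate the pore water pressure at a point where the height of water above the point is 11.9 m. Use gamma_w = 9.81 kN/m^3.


Using u = gamma_w * h_w
u = 9.81 * 11.9
u = 116.74 kPa


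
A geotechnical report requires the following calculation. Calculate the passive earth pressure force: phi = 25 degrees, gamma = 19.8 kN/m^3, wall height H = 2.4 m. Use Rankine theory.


Compute passive earth pressure coefficient:
Kp = tan^2(45 + phi/2) = tan^2(57.5) = 2.463913
Compute passive force:
Pp = 0.5 * Kp * gamma * H^2
Pp = 0.5 * 2.463913 * 19.8 * 2.4^2
Pp = 140.5 kN/m


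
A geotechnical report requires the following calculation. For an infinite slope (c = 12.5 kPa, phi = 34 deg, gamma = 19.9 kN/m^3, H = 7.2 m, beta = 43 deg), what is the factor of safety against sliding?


Using Fs = c / (gamma*H*sin(beta)*cos(beta)) + tan(phi)/tan(beta)
Cohesion contribution = 12.5 / (19.9*7.2*sin(43)*cos(43))
Cohesion contribution = 0.17491
Friction contribution = tan(34)/tan(43) = 0.723322
Fs = 0.17491 + 0.723322
Fs = 0.898


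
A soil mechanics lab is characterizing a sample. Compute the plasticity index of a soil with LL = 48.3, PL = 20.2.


Result: 28.1

Derivation:
Using PI = LL - PL
PI = 48.3 - 20.2
PI = 28.1


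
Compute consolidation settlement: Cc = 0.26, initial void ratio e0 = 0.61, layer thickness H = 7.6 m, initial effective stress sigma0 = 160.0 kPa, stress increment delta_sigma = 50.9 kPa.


Using Sc = Cc * H / (1 + e0) * log10((sigma0 + delta_sigma) / sigma0)
Stress ratio = (160.0 + 50.9) / 160.0 = 1.31812
log10(1.31812) = 0.119957
Cc * H / (1 + e0) = 0.26 * 7.6 / (1 + 0.61) = 1.22733
Sc = 1.22733 * 0.119957
Sc = 0.1472 m


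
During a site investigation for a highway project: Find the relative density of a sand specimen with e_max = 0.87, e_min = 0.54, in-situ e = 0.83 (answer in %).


Using Dr = (e_max - e) / (e_max - e_min) * 100
e_max - e = 0.87 - 0.83 = 0.04
e_max - e_min = 0.87 - 0.54 = 0.33
Dr = 0.04 / 0.33 * 100
Dr = 12.12 %


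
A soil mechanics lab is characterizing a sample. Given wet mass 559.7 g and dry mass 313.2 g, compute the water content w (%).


Using w = (m_wet - m_dry) / m_dry * 100
m_wet - m_dry = 559.7 - 313.2 = 246.5 g
w = 246.5 / 313.2 * 100
w = 78.7 %


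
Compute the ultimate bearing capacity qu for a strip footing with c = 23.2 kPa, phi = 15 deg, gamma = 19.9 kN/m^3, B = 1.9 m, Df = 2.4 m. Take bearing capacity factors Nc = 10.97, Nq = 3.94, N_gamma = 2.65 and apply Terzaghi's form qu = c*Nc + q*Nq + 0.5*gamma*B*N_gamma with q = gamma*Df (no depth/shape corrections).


Compute qu = c*Nc + gamma*Df*Nq + 0.5*gamma*B*N_gamma
Term 1: 23.2 * 10.97 = 254.504
Term 2: 19.9 * 2.4 * 3.94 = 188.1744
Term 3: 0.5 * 19.9 * 1.9 * 2.65 = 50.09825
qu = 254.504 + 188.1744 + 50.09825
qu = 492.78 kPa


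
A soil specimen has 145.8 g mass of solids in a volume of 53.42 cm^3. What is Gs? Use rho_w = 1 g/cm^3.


Result: 2.729

Derivation:
Using Gs = m_s / (V_s * rho_w)
Since rho_w = 1 g/cm^3:
Gs = 145.8 / 53.42
Gs = 2.729


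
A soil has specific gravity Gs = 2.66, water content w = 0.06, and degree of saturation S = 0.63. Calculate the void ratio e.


Using the relation e = Gs * w / S
e = 2.66 * 0.06 / 0.63
e = 0.2533


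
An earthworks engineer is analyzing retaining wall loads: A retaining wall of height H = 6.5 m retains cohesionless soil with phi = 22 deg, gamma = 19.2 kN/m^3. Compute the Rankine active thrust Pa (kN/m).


Compute active earth pressure coefficient:
Ka = tan^2(45 - phi/2) = tan^2(34.0) = 0.454962
Compute active force:
Pa = 0.5 * Ka * gamma * H^2
Pa = 0.5 * 0.454962 * 19.2 * 6.5^2
Pa = 184.53 kN/m


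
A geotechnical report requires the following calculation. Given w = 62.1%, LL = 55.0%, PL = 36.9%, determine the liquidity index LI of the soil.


First compute the plasticity index:
PI = LL - PL = 55.0 - 36.9 = 18.1
Then compute the liquidity index:
LI = (w - PL) / PI
LI = (62.1 - 36.9) / 18.1
LI = 1.392


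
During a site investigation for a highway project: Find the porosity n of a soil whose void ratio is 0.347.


Result: 0.2576

Derivation:
Using the relation n = e / (1 + e)
n = 0.347 / (1 + 0.347)
n = 0.347 / 1.347
n = 0.2576


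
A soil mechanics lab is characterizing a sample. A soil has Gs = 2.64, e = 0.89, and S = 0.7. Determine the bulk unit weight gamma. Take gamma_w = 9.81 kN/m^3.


Result: 16.937 kN/m^3

Derivation:
Using gamma = gamma_w * (Gs + S*e) / (1 + e)
Numerator: Gs + S*e = 2.64 + 0.7*0.89 = 3.263
Denominator: 1 + e = 1 + 0.89 = 1.89
gamma = 9.81 * 3.263 / 1.89
gamma = 16.937 kN/m^3


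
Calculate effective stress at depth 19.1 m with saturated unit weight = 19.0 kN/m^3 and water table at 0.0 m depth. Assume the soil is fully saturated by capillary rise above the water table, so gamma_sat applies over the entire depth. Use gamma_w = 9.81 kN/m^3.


Total stress = gamma_sat * depth
sigma = 19.0 * 19.1 = 362.9 kPa
Pore water pressure u = gamma_w * (depth - d_wt)
u = 9.81 * (19.1 - 0.0) = 187.371 kPa
Effective stress = sigma - u
sigma' = 362.9 - 187.371 = 175.53 kPa


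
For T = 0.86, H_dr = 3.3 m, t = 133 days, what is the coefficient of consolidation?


Using cv = T * H_dr^2 / t
H_dr^2 = 3.3^2 = 10.89
cv = 0.86 * 10.89 / 133
cv = 0.07042 m^2/day


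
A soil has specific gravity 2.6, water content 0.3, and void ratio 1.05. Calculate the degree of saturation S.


Result: 0.7429

Derivation:
Using S = Gs * w / e
S = 2.6 * 0.3 / 1.05
S = 0.7429


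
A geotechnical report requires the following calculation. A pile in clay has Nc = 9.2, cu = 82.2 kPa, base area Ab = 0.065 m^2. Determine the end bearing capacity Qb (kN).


Result: 49.16 kN

Derivation:
Using Qb = Nc * cu * Ab
Qb = 9.2 * 82.2 * 0.065
Qb = 49.16 kN


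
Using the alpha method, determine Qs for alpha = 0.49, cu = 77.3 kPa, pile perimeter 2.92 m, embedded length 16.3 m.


Using Qs = alpha * cu * perimeter * L
Qs = 0.49 * 77.3 * 2.92 * 16.3
Qs = 1802.79 kN


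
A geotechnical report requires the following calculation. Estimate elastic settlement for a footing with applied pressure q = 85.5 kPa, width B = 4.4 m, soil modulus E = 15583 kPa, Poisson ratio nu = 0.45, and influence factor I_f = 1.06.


Using Se = q * B * (1 - nu^2) * I_f / E
1 - nu^2 = 1 - 0.45^2 = 0.7975
Se = 85.5 * 4.4 * 0.7975 * 1.06 / 15583
Se = 0.020408 m
Convert to mm: Se = 0.020408 * 1000 = 20.408 mm


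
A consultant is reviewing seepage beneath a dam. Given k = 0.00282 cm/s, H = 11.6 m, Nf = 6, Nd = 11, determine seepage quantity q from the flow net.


Result: 0.0001784 m^3/s per m

Derivation:
Convert k to m/s for unit consistency with H:
k = 0.00282 cm/s = 0.00282 / 100 m/s = 2.82e-05 m/s
Using q = k * H * Nf / Nd
Nf / Nd = 6 / 11 = 0.5455
q = 2.82e-05 * 11.6 * 0.5455
q = 0.0001784 m^3/s per m


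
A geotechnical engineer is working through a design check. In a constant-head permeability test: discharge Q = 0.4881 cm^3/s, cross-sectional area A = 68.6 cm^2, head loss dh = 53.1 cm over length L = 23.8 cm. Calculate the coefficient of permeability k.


Compute hydraulic gradient:
i = dh / L = 53.1 / 23.8 = 2.23109
Then apply Darcy's law:
k = Q / (A * i)
k = 0.4881 / (68.6 * 2.23109)
k = 0.4881 / 153.053
k = 0.003189 cm/s


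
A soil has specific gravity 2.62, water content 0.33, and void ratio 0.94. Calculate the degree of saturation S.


Using S = Gs * w / e
S = 2.62 * 0.33 / 0.94
S = 0.9198


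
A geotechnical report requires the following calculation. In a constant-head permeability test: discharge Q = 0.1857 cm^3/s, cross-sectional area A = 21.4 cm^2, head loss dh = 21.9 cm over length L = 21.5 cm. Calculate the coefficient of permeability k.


Compute hydraulic gradient:
i = dh / L = 21.9 / 21.5 = 1.0186
Then apply Darcy's law:
k = Q / (A * i)
k = 0.1857 / (21.4 * 1.0186)
k = 0.1857 / 21.7981
k = 0.008519 cm/s


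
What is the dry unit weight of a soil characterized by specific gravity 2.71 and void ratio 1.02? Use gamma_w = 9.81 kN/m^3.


Result: 13.161 kN/m^3

Derivation:
Using gamma_d = Gs * gamma_w / (1 + e)
gamma_d = 2.71 * 9.81 / (1 + 1.02)
gamma_d = 2.71 * 9.81 / 2.02
gamma_d = 13.161 kN/m^3


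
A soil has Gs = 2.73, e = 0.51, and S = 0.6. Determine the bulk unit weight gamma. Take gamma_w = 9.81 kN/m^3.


Using gamma = gamma_w * (Gs + S*e) / (1 + e)
Numerator: Gs + S*e = 2.73 + 0.6*0.51 = 3.036
Denominator: 1 + e = 1 + 0.51 = 1.51
gamma = 9.81 * 3.036 / 1.51
gamma = 19.724 kN/m^3


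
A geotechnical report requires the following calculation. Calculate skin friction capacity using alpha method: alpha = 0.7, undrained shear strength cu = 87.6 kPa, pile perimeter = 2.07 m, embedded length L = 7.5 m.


Using Qs = alpha * cu * perimeter * L
Qs = 0.7 * 87.6 * 2.07 * 7.5
Qs = 951.99 kN


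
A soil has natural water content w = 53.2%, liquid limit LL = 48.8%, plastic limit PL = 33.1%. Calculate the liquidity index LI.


First compute the plasticity index:
PI = LL - PL = 48.8 - 33.1 = 15.7
Then compute the liquidity index:
LI = (w - PL) / PI
LI = (53.2 - 33.1) / 15.7
LI = 1.28


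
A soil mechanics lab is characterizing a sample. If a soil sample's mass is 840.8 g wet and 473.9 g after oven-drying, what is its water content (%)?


Using w = (m_wet - m_dry) / m_dry * 100
m_wet - m_dry = 840.8 - 473.9 = 366.9 g
w = 366.9 / 473.9 * 100
w = 77.42 %


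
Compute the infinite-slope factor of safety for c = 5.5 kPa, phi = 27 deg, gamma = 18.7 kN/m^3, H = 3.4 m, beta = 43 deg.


Using Fs = c / (gamma*H*sin(beta)*cos(beta)) + tan(phi)/tan(beta)
Cohesion contribution = 5.5 / (18.7*3.4*sin(43)*cos(43))
Cohesion contribution = 0.173433
Friction contribution = tan(27)/tan(43) = 0.546399
Fs = 0.173433 + 0.546399
Fs = 0.72


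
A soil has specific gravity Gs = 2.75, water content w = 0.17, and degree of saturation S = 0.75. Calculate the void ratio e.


Result: 0.6233

Derivation:
Using the relation e = Gs * w / S
e = 2.75 * 0.17 / 0.75
e = 0.6233


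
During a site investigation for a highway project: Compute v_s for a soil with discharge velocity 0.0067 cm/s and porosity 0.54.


Using v_s = v_d / n
v_s = 0.0067 / 0.54
v_s = 0.01241 cm/s


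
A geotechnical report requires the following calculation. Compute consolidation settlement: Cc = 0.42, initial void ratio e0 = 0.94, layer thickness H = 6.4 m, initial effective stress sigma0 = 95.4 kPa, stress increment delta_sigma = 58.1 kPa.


Using Sc = Cc * H / (1 + e0) * log10((sigma0 + delta_sigma) / sigma0)
Stress ratio = (95.4 + 58.1) / 95.4 = 1.60901
log10(1.60901) = 0.20656
Cc * H / (1 + e0) = 0.42 * 6.4 / (1 + 0.94) = 1.38557
Sc = 1.38557 * 0.20656
Sc = 0.2862 m


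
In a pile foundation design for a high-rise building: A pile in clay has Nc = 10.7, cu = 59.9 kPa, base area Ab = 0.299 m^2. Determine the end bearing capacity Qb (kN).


Result: 191.64 kN

Derivation:
Using Qb = Nc * cu * Ab
Qb = 10.7 * 59.9 * 0.299
Qb = 191.64 kN


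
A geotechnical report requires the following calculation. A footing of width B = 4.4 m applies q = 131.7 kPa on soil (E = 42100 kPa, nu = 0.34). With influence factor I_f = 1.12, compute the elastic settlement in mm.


Result: 13.634 mm

Derivation:
Using Se = q * B * (1 - nu^2) * I_f / E
1 - nu^2 = 1 - 0.34^2 = 0.8844
Se = 131.7 * 4.4 * 0.8844 * 1.12 / 42100
Se = 0.013634 m
Convert to mm: Se = 0.013634 * 1000 = 13.634 mm


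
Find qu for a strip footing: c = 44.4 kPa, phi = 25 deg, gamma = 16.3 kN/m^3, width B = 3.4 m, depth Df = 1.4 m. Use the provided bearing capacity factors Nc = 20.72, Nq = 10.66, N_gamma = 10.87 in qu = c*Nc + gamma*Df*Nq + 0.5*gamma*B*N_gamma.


Compute qu = c*Nc + gamma*Df*Nq + 0.5*gamma*B*N_gamma
Term 1: 44.4 * 20.72 = 919.968
Term 2: 16.3 * 1.4 * 10.66 = 243.2612
Term 3: 0.5 * 16.3 * 3.4 * 10.87 = 301.2077
qu = 919.968 + 243.2612 + 301.2077
qu = 1464.44 kPa


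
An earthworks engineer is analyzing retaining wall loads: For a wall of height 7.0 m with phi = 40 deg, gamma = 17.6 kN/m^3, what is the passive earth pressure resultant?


Compute passive earth pressure coefficient:
Kp = tan^2(45 + phi/2) = tan^2(65.0) = 4.59891
Compute passive force:
Pp = 0.5 * Kp * gamma * H^2
Pp = 0.5 * 4.59891 * 17.6 * 7.0^2
Pp = 1983.05 kN/m


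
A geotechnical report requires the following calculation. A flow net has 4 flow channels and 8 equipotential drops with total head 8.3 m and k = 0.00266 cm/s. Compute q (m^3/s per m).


Convert k to m/s for unit consistency with H:
k = 0.00266 cm/s = 0.00266 / 100 m/s = 2.66e-05 m/s
Using q = k * H * Nf / Nd
Nf / Nd = 4 / 8 = 0.5
q = 2.66e-05 * 8.3 * 0.5
q = 0.0001104 m^3/s per m


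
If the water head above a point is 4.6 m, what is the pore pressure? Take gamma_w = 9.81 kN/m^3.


Result: 45.13 kPa

Derivation:
Using u = gamma_w * h_w
u = 9.81 * 4.6
u = 45.13 kPa


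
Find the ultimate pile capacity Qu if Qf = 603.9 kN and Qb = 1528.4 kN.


Using Qu = Qf + Qb
Qu = 603.9 + 1528.4
Qu = 2132.3 kN


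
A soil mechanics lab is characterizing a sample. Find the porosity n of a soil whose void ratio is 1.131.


Using the relation n = e / (1 + e)
n = 1.131 / (1 + 1.131)
n = 1.131 / 2.131
n = 0.5307


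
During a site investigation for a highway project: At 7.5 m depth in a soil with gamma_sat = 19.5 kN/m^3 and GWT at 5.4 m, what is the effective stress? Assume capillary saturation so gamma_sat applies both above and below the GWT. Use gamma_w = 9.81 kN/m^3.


Total stress = gamma_sat * depth
sigma = 19.5 * 7.5 = 146.25 kPa
Pore water pressure u = gamma_w * (depth - d_wt)
u = 9.81 * (7.5 - 5.4) = 20.601 kPa
Effective stress = sigma - u
sigma' = 146.25 - 20.601 = 125.65 kPa


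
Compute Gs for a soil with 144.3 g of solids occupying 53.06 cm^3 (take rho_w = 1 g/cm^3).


Using Gs = m_s / (V_s * rho_w)
Since rho_w = 1 g/cm^3:
Gs = 144.3 / 53.06
Gs = 2.72


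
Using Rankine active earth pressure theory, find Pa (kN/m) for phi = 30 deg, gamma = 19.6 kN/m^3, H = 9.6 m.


Compute active earth pressure coefficient:
Ka = tan^2(45 - phi/2) = tan^2(30.0) = 0.333333
Compute active force:
Pa = 0.5 * Ka * gamma * H^2
Pa = 0.5 * 0.333333 * 19.6 * 9.6^2
Pa = 301.06 kN/m


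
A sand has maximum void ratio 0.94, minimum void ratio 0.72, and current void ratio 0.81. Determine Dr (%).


Using Dr = (e_max - e) / (e_max - e_min) * 100
e_max - e = 0.94 - 0.81 = 0.13
e_max - e_min = 0.94 - 0.72 = 0.22
Dr = 0.13 / 0.22 * 100
Dr = 59.09 %


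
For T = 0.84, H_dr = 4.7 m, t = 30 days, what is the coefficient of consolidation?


Using cv = T * H_dr^2 / t
H_dr^2 = 4.7^2 = 22.09
cv = 0.84 * 22.09 / 30
cv = 0.61852 m^2/day


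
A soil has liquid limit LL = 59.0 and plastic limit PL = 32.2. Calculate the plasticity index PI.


Result: 26.8

Derivation:
Using PI = LL - PL
PI = 59.0 - 32.2
PI = 26.8


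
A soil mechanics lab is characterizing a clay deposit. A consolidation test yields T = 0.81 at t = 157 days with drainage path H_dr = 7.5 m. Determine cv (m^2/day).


Result: 0.29021 m^2/day

Derivation:
Using cv = T * H_dr^2 / t
H_dr^2 = 7.5^2 = 56.25
cv = 0.81 * 56.25 / 157
cv = 0.29021 m^2/day


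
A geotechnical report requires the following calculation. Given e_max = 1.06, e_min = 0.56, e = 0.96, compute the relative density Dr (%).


Using Dr = (e_max - e) / (e_max - e_min) * 100
e_max - e = 1.06 - 0.96 = 0.1
e_max - e_min = 1.06 - 0.56 = 0.5
Dr = 0.1 / 0.5 * 100
Dr = 20.0 %


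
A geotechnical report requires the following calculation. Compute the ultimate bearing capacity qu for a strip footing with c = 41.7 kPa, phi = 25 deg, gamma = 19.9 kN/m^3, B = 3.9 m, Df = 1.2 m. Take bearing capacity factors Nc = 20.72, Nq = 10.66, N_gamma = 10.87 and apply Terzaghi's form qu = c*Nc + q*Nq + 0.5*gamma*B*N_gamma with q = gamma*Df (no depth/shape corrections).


Result: 1540.4 kPa

Derivation:
Compute qu = c*Nc + gamma*Df*Nq + 0.5*gamma*B*N_gamma
Term 1: 41.7 * 20.72 = 864.024
Term 2: 19.9 * 1.2 * 10.66 = 254.5608
Term 3: 0.5 * 19.9 * 3.9 * 10.87 = 421.81035
qu = 864.024 + 254.5608 + 421.81035
qu = 1540.4 kPa


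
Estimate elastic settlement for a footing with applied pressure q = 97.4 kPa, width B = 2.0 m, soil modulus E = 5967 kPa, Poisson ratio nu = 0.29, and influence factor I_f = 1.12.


Using Se = q * B * (1 - nu^2) * I_f / E
1 - nu^2 = 1 - 0.29^2 = 0.9159
Se = 97.4 * 2.0 * 0.9159 * 1.12 / 5967
Se = 0.033489 m
Convert to mm: Se = 0.033489 * 1000 = 33.489 mm


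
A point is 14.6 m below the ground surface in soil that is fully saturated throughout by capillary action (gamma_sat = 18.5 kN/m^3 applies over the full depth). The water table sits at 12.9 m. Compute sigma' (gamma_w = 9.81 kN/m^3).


Result: 253.42 kPa

Derivation:
Total stress = gamma_sat * depth
sigma = 18.5 * 14.6 = 270.1 kPa
Pore water pressure u = gamma_w * (depth - d_wt)
u = 9.81 * (14.6 - 12.9) = 16.677 kPa
Effective stress = sigma - u
sigma' = 270.1 - 16.677 = 253.42 kPa


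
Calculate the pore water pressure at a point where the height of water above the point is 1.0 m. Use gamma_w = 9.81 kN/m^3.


Result: 9.81 kPa

Derivation:
Using u = gamma_w * h_w
u = 9.81 * 1.0
u = 9.81 kPa


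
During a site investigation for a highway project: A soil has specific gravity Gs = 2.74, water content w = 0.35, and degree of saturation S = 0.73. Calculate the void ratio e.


Result: 1.3137

Derivation:
Using the relation e = Gs * w / S
e = 2.74 * 0.35 / 0.73
e = 1.3137


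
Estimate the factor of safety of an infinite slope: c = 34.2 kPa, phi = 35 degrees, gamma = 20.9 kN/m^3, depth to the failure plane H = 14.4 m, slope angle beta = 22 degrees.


Using Fs = c / (gamma*H*sin(beta)*cos(beta)) + tan(phi)/tan(beta)
Cohesion contribution = 34.2 / (20.9*14.4*sin(22)*cos(22))
Cohesion contribution = 0.327172
Friction contribution = tan(35)/tan(22) = 1.73307
Fs = 0.327172 + 1.73307
Fs = 2.06


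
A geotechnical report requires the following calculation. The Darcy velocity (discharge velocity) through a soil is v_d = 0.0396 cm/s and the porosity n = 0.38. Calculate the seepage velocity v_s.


Using v_s = v_d / n
v_s = 0.0396 / 0.38
v_s = 0.10421 cm/s


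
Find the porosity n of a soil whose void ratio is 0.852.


Using the relation n = e / (1 + e)
n = 0.852 / (1 + 0.852)
n = 0.852 / 1.852
n = 0.46


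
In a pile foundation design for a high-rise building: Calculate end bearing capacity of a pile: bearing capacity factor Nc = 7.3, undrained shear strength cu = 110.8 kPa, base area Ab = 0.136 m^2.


Using Qb = Nc * cu * Ab
Qb = 7.3 * 110.8 * 0.136
Qb = 110.0 kN


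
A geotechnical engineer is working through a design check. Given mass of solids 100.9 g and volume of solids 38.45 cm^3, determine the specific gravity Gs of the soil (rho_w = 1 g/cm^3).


Result: 2.624

Derivation:
Using Gs = m_s / (V_s * rho_w)
Since rho_w = 1 g/cm^3:
Gs = 100.9 / 38.45
Gs = 2.624


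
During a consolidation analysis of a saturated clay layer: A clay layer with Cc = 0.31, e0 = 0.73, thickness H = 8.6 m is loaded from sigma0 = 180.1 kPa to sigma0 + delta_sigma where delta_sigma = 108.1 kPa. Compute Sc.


Using Sc = Cc * H / (1 + e0) * log10((sigma0 + delta_sigma) / sigma0)
Stress ratio = (180.1 + 108.1) / 180.1 = 1.60022
log10(1.60022) = 0.20418
Cc * H / (1 + e0) = 0.31 * 8.6 / (1 + 0.73) = 1.54104
Sc = 1.54104 * 0.20418
Sc = 0.3147 m


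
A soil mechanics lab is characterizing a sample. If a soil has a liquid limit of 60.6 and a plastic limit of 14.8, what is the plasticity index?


Using PI = LL - PL
PI = 60.6 - 14.8
PI = 45.8


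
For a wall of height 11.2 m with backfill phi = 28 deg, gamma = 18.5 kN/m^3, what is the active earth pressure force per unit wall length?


Compute active earth pressure coefficient:
Ka = tan^2(45 - phi/2) = tan^2(31.0) = 0.361033
Compute active force:
Pa = 0.5 * Ka * gamma * H^2
Pa = 0.5 * 0.361033 * 18.5 * 11.2^2
Pa = 418.91 kN/m


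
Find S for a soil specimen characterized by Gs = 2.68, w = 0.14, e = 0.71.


Result: 0.5285

Derivation:
Using S = Gs * w / e
S = 2.68 * 0.14 / 0.71
S = 0.5285


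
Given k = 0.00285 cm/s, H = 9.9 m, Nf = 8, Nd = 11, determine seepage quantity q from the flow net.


Result: 0.0002052 m^3/s per m

Derivation:
Convert k to m/s for unit consistency with H:
k = 0.00285 cm/s = 0.00285 / 100 m/s = 2.85e-05 m/s
Using q = k * H * Nf / Nd
Nf / Nd = 8 / 11 = 0.7273
q = 2.85e-05 * 9.9 * 0.7273
q = 0.0002052 m^3/s per m


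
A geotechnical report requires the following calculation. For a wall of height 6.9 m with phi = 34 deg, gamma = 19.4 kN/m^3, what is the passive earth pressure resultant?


Result: 1633.51 kN/m

Derivation:
Compute passive earth pressure coefficient:
Kp = tan^2(45 + phi/2) = tan^2(62.0) = 3.537132
Compute passive force:
Pp = 0.5 * Kp * gamma * H^2
Pp = 0.5 * 3.537132 * 19.4 * 6.9^2
Pp = 1633.51 kN/m


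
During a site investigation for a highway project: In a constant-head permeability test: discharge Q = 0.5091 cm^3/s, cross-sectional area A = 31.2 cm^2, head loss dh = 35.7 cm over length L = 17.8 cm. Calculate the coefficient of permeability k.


Result: 0.008136 cm/s

Derivation:
Compute hydraulic gradient:
i = dh / L = 35.7 / 17.8 = 2.00562
Then apply Darcy's law:
k = Q / (A * i)
k = 0.5091 / (31.2 * 2.00562)
k = 0.5091 / 62.5753
k = 0.008136 cm/s


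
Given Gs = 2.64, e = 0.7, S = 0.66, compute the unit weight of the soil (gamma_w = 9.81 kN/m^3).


Result: 17.9 kN/m^3

Derivation:
Using gamma = gamma_w * (Gs + S*e) / (1 + e)
Numerator: Gs + S*e = 2.64 + 0.66*0.7 = 3.102
Denominator: 1 + e = 1 + 0.7 = 1.7
gamma = 9.81 * 3.102 / 1.7
gamma = 17.9 kN/m^3


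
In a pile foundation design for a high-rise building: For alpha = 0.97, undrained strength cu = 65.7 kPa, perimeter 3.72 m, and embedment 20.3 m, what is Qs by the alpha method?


Result: 4812.56 kN

Derivation:
Using Qs = alpha * cu * perimeter * L
Qs = 0.97 * 65.7 * 3.72 * 20.3
Qs = 4812.56 kN


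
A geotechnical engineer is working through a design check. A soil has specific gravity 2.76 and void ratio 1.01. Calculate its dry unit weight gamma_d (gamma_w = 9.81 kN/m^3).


Using gamma_d = Gs * gamma_w / (1 + e)
gamma_d = 2.76 * 9.81 / (1 + 1.01)
gamma_d = 2.76 * 9.81 / 2.01
gamma_d = 13.47 kN/m^3


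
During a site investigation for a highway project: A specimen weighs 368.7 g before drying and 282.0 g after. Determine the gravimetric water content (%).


Using w = (m_wet - m_dry) / m_dry * 100
m_wet - m_dry = 368.7 - 282.0 = 86.7 g
w = 86.7 / 282.0 * 100
w = 30.74 %


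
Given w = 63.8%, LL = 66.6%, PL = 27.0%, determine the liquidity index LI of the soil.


Result: 0.929

Derivation:
First compute the plasticity index:
PI = LL - PL = 66.6 - 27.0 = 39.6
Then compute the liquidity index:
LI = (w - PL) / PI
LI = (63.8 - 27.0) / 39.6
LI = 0.929


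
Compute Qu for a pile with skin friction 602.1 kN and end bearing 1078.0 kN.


Using Qu = Qf + Qb
Qu = 602.1 + 1078.0
Qu = 1680.1 kN


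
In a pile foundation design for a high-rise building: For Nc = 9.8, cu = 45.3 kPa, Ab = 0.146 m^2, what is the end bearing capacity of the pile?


Using Qb = Nc * cu * Ab
Qb = 9.8 * 45.3 * 0.146
Qb = 64.82 kN


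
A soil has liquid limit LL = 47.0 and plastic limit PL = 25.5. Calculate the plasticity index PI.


Using PI = LL - PL
PI = 47.0 - 25.5
PI = 21.5


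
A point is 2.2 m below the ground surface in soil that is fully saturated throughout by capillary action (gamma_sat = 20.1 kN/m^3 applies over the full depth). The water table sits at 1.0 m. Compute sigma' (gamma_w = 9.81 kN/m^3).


Total stress = gamma_sat * depth
sigma = 20.1 * 2.2 = 44.22 kPa
Pore water pressure u = gamma_w * (depth - d_wt)
u = 9.81 * (2.2 - 1.0) = 11.772 kPa
Effective stress = sigma - u
sigma' = 44.22 - 11.772 = 32.45 kPa


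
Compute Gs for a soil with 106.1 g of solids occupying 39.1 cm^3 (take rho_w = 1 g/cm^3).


Using Gs = m_s / (V_s * rho_w)
Since rho_w = 1 g/cm^3:
Gs = 106.1 / 39.1
Gs = 2.714


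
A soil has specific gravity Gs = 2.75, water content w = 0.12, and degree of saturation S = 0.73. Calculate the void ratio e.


Using the relation e = Gs * w / S
e = 2.75 * 0.12 / 0.73
e = 0.4521


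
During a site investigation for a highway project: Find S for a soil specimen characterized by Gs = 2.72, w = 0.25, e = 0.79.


Using S = Gs * w / e
S = 2.72 * 0.25 / 0.79
S = 0.8608


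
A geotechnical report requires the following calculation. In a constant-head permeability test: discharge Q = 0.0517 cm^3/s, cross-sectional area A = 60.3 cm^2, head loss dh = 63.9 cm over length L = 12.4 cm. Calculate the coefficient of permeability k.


Compute hydraulic gradient:
i = dh / L = 63.9 / 12.4 = 5.15323
Then apply Darcy's law:
k = Q / (A * i)
k = 0.0517 / (60.3 * 5.15323)
k = 0.0517 / 310.74
k = 0.000166 cm/s


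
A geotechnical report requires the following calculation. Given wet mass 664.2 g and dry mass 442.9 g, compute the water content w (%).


Using w = (m_wet - m_dry) / m_dry * 100
m_wet - m_dry = 664.2 - 442.9 = 221.3 g
w = 221.3 / 442.9 * 100
w = 49.97 %


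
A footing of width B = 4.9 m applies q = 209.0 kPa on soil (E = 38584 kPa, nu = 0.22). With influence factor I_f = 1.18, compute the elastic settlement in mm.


Result: 29.804 mm

Derivation:
Using Se = q * B * (1 - nu^2) * I_f / E
1 - nu^2 = 1 - 0.22^2 = 0.9516
Se = 209.0 * 4.9 * 0.9516 * 1.18 / 38584
Se = 0.029804 m
Convert to mm: Se = 0.029804 * 1000 = 29.804 mm


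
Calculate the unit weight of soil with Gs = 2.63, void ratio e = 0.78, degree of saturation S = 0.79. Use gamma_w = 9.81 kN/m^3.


Result: 17.891 kN/m^3

Derivation:
Using gamma = gamma_w * (Gs + S*e) / (1 + e)
Numerator: Gs + S*e = 2.63 + 0.79*0.78 = 3.2462
Denominator: 1 + e = 1 + 0.78 = 1.78
gamma = 9.81 * 3.2462 / 1.78
gamma = 17.891 kN/m^3


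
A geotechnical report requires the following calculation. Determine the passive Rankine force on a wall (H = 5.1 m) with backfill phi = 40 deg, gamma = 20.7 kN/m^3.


Compute passive earth pressure coefficient:
Kp = tan^2(45 + phi/2) = tan^2(65.0) = 4.59891
Compute passive force:
Pp = 0.5 * Kp * gamma * H^2
Pp = 0.5 * 4.59891 * 20.7 * 5.1^2
Pp = 1238.04 kN/m


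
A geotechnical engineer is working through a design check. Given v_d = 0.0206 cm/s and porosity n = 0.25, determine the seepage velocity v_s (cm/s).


Using v_s = v_d / n
v_s = 0.0206 / 0.25
v_s = 0.0824 cm/s


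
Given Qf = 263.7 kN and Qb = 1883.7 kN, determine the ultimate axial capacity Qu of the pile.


Using Qu = Qf + Qb
Qu = 263.7 + 1883.7
Qu = 2147.4 kN


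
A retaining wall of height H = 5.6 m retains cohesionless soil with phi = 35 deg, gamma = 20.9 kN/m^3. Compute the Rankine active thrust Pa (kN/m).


Result: 88.81 kN/m

Derivation:
Compute active earth pressure coefficient:
Ka = tan^2(45 - phi/2) = tan^2(27.5) = 0.27099
Compute active force:
Pa = 0.5 * Ka * gamma * H^2
Pa = 0.5 * 0.27099 * 20.9 * 5.6^2
Pa = 88.81 kN/m


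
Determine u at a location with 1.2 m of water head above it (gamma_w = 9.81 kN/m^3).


Result: 11.77 kPa

Derivation:
Using u = gamma_w * h_w
u = 9.81 * 1.2
u = 11.77 kPa


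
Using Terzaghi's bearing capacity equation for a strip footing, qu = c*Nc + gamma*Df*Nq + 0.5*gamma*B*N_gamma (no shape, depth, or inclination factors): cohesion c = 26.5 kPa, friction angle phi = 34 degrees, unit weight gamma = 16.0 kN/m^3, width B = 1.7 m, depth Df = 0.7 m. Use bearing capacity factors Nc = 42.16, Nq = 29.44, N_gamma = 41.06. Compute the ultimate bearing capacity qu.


Compute qu = c*Nc + gamma*Df*Nq + 0.5*gamma*B*N_gamma
Term 1: 26.5 * 42.16 = 1117.24
Term 2: 16.0 * 0.7 * 29.44 = 329.728
Term 3: 0.5 * 16.0 * 1.7 * 41.06 = 558.416
qu = 1117.24 + 329.728 + 558.416
qu = 2005.38 kPa
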